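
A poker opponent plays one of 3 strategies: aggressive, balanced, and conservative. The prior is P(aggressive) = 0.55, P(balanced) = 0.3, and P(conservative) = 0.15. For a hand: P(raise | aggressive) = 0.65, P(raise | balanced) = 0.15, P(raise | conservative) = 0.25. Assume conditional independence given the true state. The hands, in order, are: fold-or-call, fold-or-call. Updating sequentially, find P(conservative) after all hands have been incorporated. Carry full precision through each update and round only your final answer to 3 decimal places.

0.229

After 'fold-or-call': normaliser = 0.35·0.5500 + 0.85·0.3000 + 0.75·0.1500; P(aggressive) ≈ 0.3438, P(balanced) ≈ 0.4554, P(conservative) ≈ 0.2009
After 'fold-or-call': normaliser = 0.35·0.3438 + 0.85·0.4554 + 0.75·0.2009; P(aggressive) ≈ 0.1828, P(balanced) ≈ 0.5882, P(conservative) ≈ 0.2290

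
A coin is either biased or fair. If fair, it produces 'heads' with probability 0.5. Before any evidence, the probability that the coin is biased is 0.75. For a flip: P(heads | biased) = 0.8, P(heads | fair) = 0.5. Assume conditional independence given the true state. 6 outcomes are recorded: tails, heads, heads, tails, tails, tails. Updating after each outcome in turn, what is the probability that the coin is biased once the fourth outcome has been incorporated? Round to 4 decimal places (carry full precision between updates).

0.5513

After 'tails': P(biased) = 0.2·0.7500 / (0.2·0.7500 + 0.5·0.2500) ≈ 0.5455
After 'heads': P(biased) = 0.8·0.5455 / (0.8·0.5455 + 0.5·0.4545) ≈ 0.6575
After 'heads': P(biased) = 0.8·0.6575 / (0.8·0.6575 + 0.5·0.3425) ≈ 0.7544
After 'tails': P(biased) = 0.2·0.7544 / (0.2·0.7544 + 0.5·0.2456) ≈ 0.5513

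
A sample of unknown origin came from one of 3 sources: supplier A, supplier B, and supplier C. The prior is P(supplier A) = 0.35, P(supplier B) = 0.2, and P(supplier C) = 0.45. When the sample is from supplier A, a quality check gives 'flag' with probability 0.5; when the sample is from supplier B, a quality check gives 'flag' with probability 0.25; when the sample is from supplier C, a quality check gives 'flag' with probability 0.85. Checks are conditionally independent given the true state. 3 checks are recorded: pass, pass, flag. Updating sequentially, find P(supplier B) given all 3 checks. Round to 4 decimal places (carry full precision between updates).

Apply Bayes' rule sequentially, carrying P(supplier B) forward.
After 'pass': normaliser = 0.5·0.3500 + 0.75·0.2000 + 0.15·0.4500; P(supplier A) ≈ 0.4459, P(supplier B) ≈ 0.3822, P(supplier C) ≈ 0.1720
After 'pass': normaliser = 0.5·0.4459 + 0.75·0.3822 + 0.15·0.1720; P(supplier A) ≈ 0.4164, P(supplier B) ≈ 0.5354, P(supplier C) ≈ 0.0482
After 'flag': normaliser = 0.5·0.4164 + 0.25·0.5354 + 0.85·0.0482; P(supplier A) ≈ 0.5436, P(supplier B) ≈ 0.3495, P(supplier C) ≈ 0.1069

0.3495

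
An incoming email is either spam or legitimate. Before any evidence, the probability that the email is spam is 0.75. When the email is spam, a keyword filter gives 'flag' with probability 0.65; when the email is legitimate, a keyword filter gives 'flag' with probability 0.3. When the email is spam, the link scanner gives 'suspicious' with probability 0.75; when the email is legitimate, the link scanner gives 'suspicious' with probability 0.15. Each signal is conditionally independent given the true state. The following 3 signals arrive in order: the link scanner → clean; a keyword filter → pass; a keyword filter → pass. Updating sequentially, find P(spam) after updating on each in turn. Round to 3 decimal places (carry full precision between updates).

0.181

After the link scanner='clean': P(spam) = 0.25·0.7500 / (0.25·0.7500 + 0.85·0.2500) ≈ 0.4688
After a keyword filter='pass': P(spam) = 0.35·0.4688 / (0.35·0.4688 + 0.7·0.5312) ≈ 0.3061
After a keyword filter='pass': P(spam) = 0.35·0.3061 / (0.35·0.3061 + 0.7·0.6939) ≈ 0.1807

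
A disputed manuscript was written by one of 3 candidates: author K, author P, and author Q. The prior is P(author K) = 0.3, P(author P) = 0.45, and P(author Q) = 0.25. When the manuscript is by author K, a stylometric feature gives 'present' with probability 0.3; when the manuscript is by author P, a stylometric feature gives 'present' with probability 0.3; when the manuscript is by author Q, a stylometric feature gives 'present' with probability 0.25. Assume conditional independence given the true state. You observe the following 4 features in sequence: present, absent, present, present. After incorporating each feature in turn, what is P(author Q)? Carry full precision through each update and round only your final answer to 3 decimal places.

0.171

After 'present': normaliser = 0.3·0.3000 + 0.3·0.4500 + 0.25·0.2500; P(author K) ≈ 0.3130, P(author P) ≈ 0.4696, P(author Q) ≈ 0.2174
After 'absent': normaliser = 0.7·0.3130 + 0.7·0.4696 + 0.75·0.2174; P(author K) ≈ 0.3083, P(author P) ≈ 0.4624, P(author Q) ≈ 0.2294
After 'present': normaliser = 0.3·0.3083 + 0.3·0.4624 + 0.25·0.2294; P(author K) ≈ 0.3205, P(author P) ≈ 0.4808, P(author Q) ≈ 0.1987
After 'present': normaliser = 0.3·0.3205 + 0.3·0.4808 + 0.25·0.1987; P(author K) ≈ 0.3315, P(author P) ≈ 0.4972, P(author Q) ≈ 0.1713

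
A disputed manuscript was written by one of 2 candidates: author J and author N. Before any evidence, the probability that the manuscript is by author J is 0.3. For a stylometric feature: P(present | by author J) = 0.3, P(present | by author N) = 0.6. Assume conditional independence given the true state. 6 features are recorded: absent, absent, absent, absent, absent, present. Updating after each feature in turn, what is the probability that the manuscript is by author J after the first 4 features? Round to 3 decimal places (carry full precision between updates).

Apply Bayes' rule sequentially, carrying P(author J) forward.
After 'absent': P(author J) = 0.7·0.3000 / (0.7·0.3000 + 0.4·0.7000) ≈ 0.4286
After 'absent': P(author J) = 0.7·0.4286 / (0.7·0.4286 + 0.4·0.5714) ≈ 0.5676
After 'absent': P(author J) = 0.7·0.5676 / (0.7·0.5676 + 0.4·0.4324) ≈ 0.6967
After 'absent': P(author J) = 0.7·0.6967 / (0.7·0.6967 + 0.4·0.3033) ≈ 0.8008

0.801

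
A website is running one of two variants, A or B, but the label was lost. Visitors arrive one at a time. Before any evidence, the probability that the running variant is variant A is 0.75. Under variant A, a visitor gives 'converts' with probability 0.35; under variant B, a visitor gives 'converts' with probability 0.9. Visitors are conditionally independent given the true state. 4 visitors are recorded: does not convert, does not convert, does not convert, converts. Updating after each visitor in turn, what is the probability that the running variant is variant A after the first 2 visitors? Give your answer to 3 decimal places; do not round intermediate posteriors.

0.992

After 'does not convert': P(A) = 0.65·0.7500 / (0.65·0.7500 + 0.1·0.2500) ≈ 0.9512
After 'does not convert': P(A) = 0.65·0.9512 / (0.65·0.9512 + 0.1·0.0488) ≈ 0.9922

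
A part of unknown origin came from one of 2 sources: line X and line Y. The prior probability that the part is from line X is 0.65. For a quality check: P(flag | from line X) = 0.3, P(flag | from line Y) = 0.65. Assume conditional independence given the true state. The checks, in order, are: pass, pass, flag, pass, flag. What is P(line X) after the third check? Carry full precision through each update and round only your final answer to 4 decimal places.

Each posterior becomes the prior for the next update.
After 'pass': P(line X) = 0.7·0.6500 / (0.7·0.6500 + 0.35·0.3500) ≈ 0.7879
After 'pass': P(line X) = 0.7·0.7879 / (0.7·0.7879 + 0.35·0.2121) ≈ 0.8814
After 'flag': P(line X) = 0.3·0.8814 / (0.3·0.8814 + 0.65·0.1186) ≈ 0.7742

0.7742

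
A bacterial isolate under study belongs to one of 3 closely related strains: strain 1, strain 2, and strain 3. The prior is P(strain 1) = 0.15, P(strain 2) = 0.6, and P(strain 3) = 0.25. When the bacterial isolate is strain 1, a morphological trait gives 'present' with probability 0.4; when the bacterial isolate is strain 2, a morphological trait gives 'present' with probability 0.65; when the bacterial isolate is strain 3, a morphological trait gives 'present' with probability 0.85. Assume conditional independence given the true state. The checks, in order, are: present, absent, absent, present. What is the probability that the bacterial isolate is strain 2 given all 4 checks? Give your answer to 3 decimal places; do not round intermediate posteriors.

0.710

After 'present': normaliser = 0.4·0.1500 + 0.65·0.6000 + 0.85·0.2500; P(strain 1) ≈ 0.0906, P(strain 2) ≈ 0.5887, P(strain 3) ≈ 0.3208
After 'absent': normaliser = 0.6·0.0906 + 0.35·0.5887 + 0.15·0.3208; P(strain 1) ≈ 0.1761, P(strain 2) ≈ 0.6679, P(strain 3) ≈ 0.1560
After 'absent': normaliser = 0.6·0.1761 + 0.35·0.6679 + 0.15·0.1560; P(strain 1) ≈ 0.2913, P(strain 2) ≈ 0.6442, P(strain 3) ≈ 0.0645
After 'present': normaliser = 0.4·0.2913 + 0.65·0.6442 + 0.85·0.0645; P(strain 1) ≈ 0.1975, P(strain 2) ≈ 0.7097, P(strain 3) ≈ 0.0929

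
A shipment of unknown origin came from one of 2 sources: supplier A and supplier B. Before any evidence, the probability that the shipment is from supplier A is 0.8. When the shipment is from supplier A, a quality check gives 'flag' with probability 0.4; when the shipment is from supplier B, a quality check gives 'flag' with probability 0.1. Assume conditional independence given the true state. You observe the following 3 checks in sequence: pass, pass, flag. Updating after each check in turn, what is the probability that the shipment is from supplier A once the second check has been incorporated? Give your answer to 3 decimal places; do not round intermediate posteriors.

0.640

After 'pass': P(supplier A) = 0.6·0.8000 / (0.6·0.8000 + 0.9·0.2000) ≈ 0.7273
After 'pass': P(supplier A) = 0.6·0.7273 / (0.6·0.7273 + 0.9·0.2727) ≈ 0.6400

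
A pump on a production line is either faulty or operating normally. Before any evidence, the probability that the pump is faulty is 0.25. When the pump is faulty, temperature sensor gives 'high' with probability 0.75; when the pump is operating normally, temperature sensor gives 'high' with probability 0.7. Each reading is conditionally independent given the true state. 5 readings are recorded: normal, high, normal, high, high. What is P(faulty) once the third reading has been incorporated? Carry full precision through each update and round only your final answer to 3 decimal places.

Each posterior becomes the prior for the next update.
After 'normal': P(faulty) = 0.25·0.2500 / (0.25·0.2500 + 0.3·0.7500) ≈ 0.2174
After 'high': P(faulty) = 0.75·0.2174 / (0.75·0.2174 + 0.7·0.7826) ≈ 0.2294
After 'normal': P(faulty) = 0.25·0.2294 / (0.25·0.2294 + 0.3·0.7706) ≈ 0.1987

0.199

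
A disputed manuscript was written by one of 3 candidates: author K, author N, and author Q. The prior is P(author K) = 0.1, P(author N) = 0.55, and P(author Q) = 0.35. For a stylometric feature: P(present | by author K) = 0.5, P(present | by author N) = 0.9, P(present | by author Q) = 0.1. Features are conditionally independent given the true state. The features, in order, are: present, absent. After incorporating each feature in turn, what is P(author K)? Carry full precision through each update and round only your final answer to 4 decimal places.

0.2358

Each posterior becomes the prior for the next update.
After 'present': normaliser = 0.5·0.1000 + 0.9·0.5500 + 0.1·0.3500; P(author K) ≈ 0.0862, P(author N) ≈ 0.8534, P(author Q) ≈ 0.0603
After 'absent': normaliser = 0.5·0.0862 + 0.1·0.8534 + 0.9·0.0603; P(author K) ≈ 0.2358, P(author N) ≈ 0.4670, P(author Q) ≈ 0.2972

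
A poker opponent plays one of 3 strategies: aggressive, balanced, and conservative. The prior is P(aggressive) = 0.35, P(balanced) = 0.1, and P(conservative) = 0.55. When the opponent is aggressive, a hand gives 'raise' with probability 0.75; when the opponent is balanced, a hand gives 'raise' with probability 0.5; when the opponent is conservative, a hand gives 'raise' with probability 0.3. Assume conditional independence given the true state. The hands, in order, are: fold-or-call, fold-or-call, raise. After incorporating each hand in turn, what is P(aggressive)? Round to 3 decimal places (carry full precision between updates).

Apply Bayes' rule sequentially, carrying P(aggressive) forward.
After 'fold-or-call': normaliser = 0.25·0.3500 + 0.5·0.1000 + 0.7·0.5500; P(aggressive) ≈ 0.1675, P(balanced) ≈ 0.0957, P(conservative) ≈ 0.7368
After 'fold-or-call': normaliser = 0.25·0.1675 + 0.5·0.0957 + 0.7·0.7368; P(aggressive) ≈ 0.0691, P(balanced) ≈ 0.0790, P(conservative) ≈ 0.8518
After 'raise': normaliser = 0.75·0.0691 + 0.5·0.0790 + 0.3·0.8518; P(aggressive) ≈ 0.1495, P(balanced) ≈ 0.1139, P(conservative) ≈ 0.7366

0.149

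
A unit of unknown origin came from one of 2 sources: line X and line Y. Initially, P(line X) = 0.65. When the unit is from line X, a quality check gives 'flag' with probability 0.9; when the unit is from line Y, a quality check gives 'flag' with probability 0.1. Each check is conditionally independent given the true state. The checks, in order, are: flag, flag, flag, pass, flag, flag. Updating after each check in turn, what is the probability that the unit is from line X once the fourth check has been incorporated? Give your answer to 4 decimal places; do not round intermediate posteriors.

0.9934

After 'flag': P(line X) = 0.9·0.6500 / (0.9·0.6500 + 0.1·0.3500) ≈ 0.9435
After 'flag': P(line X) = 0.9·0.9435 / (0.9·0.9435 + 0.1·0.0565) ≈ 0.9934
After 'flag': P(line X) = 0.9·0.9934 / (0.9·0.9934 + 0.1·0.0066) ≈ 0.9993
After 'pass': P(line X) = 0.1·0.9993 / (0.1·0.9993 + 0.9·0.0007) ≈ 0.9934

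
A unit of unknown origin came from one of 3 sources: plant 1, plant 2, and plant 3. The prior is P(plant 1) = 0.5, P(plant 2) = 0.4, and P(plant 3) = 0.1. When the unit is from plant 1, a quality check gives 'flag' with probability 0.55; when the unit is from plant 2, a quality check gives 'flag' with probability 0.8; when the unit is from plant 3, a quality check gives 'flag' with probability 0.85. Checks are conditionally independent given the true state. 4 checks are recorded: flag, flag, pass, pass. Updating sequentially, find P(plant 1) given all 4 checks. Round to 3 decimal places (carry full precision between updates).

Each posterior becomes the prior for the next update.
After 'flag': normaliser = 0.55·0.5000 + 0.8·0.4000 + 0.85·0.1000; P(plant 1) ≈ 0.4044, P(plant 2) ≈ 0.4706, P(plant 3) ≈ 0.1250
After 'flag': normaliser = 0.55·0.4044 + 0.8·0.4706 + 0.85·0.1250; P(plant 1) ≈ 0.3154, P(plant 2) ≈ 0.5339, P(plant 3) ≈ 0.1507
After 'pass': normaliser = 0.45·0.3154 + 0.2·0.5339 + 0.15·0.1507; P(plant 1) ≈ 0.5232, P(plant 2) ≈ 0.3935, P(plant 3) ≈ 0.0833
After 'pass': normaliser = 0.45·0.5232 + 0.2·0.3935 + 0.15·0.0833; P(plant 1) ≈ 0.7208, P(plant 2) ≈ 0.2410, P(plant 3) ≈ 0.0383

0.721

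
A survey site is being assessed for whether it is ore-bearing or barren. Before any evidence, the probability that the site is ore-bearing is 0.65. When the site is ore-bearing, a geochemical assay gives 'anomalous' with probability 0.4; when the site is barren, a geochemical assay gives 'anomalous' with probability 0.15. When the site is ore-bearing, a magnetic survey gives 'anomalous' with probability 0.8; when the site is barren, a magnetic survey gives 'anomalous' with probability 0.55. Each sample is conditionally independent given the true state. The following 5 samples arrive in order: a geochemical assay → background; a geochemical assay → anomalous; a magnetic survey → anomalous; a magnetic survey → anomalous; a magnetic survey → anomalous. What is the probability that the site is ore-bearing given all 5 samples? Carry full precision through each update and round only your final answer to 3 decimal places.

After a geochemical assay='background': P(ore) = 0.6·0.6500 / (0.6·0.6500 + 0.85·0.3500) ≈ 0.5673
After a geochemical assay='anomalous': P(ore) = 0.4·0.5673 / (0.4·0.5673 + 0.15·0.4327) ≈ 0.7776
After a magnetic survey='anomalous': P(ore) = 0.8·0.7776 / (0.8·0.7776 + 0.55·0.2224) ≈ 0.8357
After a magnetic survey='anomalous': P(ore) = 0.8·0.8357 / (0.8·0.8357 + 0.55·0.1643) ≈ 0.8809
After a magnetic survey='anomalous': P(ore) = 0.8·0.8809 / (0.8·0.8809 + 0.55·0.1191) ≈ 0.9150

0.915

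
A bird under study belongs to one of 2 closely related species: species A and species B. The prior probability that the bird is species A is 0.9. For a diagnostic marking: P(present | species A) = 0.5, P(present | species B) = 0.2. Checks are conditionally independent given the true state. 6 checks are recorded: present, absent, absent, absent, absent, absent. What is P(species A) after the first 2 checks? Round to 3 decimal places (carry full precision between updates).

0.934

After 'present': P(species A) = 0.5·0.9000 / (0.5·0.9000 + 0.2·0.1000) ≈ 0.9574
After 'absent': P(species A) = 0.5·0.9574 / (0.5·0.9574 + 0.8·0.0426) ≈ 0.9336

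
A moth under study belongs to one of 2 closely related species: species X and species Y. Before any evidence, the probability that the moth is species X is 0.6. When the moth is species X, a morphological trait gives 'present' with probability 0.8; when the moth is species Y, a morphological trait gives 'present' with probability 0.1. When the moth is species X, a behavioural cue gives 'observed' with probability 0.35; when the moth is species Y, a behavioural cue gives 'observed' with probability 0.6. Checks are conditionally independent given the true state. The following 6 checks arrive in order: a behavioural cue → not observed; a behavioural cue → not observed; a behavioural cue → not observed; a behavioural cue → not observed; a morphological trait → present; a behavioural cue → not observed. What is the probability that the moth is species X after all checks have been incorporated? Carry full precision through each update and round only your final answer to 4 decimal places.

After a behavioural cue='not observed': P(species X) = 0.65·0.6000 / (0.65·0.6000 + 0.4·0.4000) ≈ 0.7091
After a behavioural cue='not observed': P(species X) = 0.65·0.7091 / (0.65·0.7091 + 0.4·0.2909) ≈ 0.7984
After a behavioural cue='not observed': P(species X) = 0.65·0.7984 / (0.65·0.7984 + 0.4·0.2016) ≈ 0.8655
After a behavioural cue='not observed': P(species X) = 0.65·0.8655 / (0.65·0.8655 + 0.4·0.1345) ≈ 0.9127
After a morphological trait='present': P(species X) = 0.8·0.9127 / (0.8·0.9127 + 0.1·0.0873) ≈ 0.9882
After a behavioural cue='not observed': P(species X) = 0.65·0.9882 / (0.65·0.9882 + 0.4·0.0118) ≈ 0.9927

0.9927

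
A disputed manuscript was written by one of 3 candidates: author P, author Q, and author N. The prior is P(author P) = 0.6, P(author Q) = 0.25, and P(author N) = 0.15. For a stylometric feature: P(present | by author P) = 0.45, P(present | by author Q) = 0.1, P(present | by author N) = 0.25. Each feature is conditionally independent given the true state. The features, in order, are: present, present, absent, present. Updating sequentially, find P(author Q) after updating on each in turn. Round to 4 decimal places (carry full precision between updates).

After 'present': normaliser = 0.45·0.6000 + 0.1·0.2500 + 0.25·0.1500; P(author P) ≈ 0.8120, P(author Q) ≈ 0.0752, P(author N) ≈ 0.1128
After 'present': normaliser = 0.45·0.8120 + 0.1·0.0752 + 0.25·0.1128; P(author P) ≈ 0.9110, P(author Q) ≈ 0.0187, P(author N) ≈ 0.0703
After 'absent': normaliser = 0.55·0.9110 + 0.9·0.0187 + 0.75·0.0703; P(author P) ≈ 0.8780, P(author Q) ≈ 0.0296, P(author N) ≈ 0.0924
After 'present': normaliser = 0.45·0.8780 + 0.1·0.0296 + 0.25·0.0924; P(author P) ≈ 0.9381, P(author Q) ≈ 0.0070, P(author N) ≈ 0.0548

0.0070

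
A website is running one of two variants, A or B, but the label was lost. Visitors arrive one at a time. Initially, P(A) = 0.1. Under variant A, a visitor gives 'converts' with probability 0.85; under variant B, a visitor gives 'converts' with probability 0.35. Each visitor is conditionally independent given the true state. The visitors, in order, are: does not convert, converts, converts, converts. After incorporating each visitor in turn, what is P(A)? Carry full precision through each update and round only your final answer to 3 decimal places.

Each posterior becomes the prior for the next update.
After 'does not convert': P(A) = 0.15·0.1000 / (0.15·0.1000 + 0.65·0.9000) ≈ 0.0250
After 'converts': P(A) = 0.85·0.0250 / (0.85·0.0250 + 0.35·0.9750) ≈ 0.0586
After 'converts': P(A) = 0.85·0.0586 / (0.85·0.0586 + 0.35·0.9414) ≈ 0.1314
After 'converts': P(A) = 0.85·0.1314 / (0.85·0.1314 + 0.35·0.8686) ≈ 0.2686

0.269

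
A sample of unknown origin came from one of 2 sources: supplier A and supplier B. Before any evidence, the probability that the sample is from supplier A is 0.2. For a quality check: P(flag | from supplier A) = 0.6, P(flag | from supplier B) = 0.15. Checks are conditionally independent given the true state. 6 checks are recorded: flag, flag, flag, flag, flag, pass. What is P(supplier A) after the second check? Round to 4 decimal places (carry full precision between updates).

Each posterior becomes the prior for the next update.
After 'flag': P(supplier A) = 0.6·0.2000 / (0.6·0.2000 + 0.15·0.8000) ≈ 0.5000
After 'flag': P(supplier A) = 0.6·0.5000 / (0.6·0.5000 + 0.15·0.5000) ≈ 0.8000

0.8000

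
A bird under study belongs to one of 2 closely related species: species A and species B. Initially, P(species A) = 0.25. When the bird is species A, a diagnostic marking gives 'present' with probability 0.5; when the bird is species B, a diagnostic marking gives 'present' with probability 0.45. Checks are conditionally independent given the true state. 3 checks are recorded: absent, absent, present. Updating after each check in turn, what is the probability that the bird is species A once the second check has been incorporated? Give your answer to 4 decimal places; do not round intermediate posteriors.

Apply Bayes' rule sequentially, carrying P(species A) forward.
After 'absent': P(species A) = 0.5·0.2500 / (0.5·0.2500 + 0.55·0.7500) ≈ 0.2326
After 'absent': P(species A) = 0.5·0.2326 / (0.5·0.2326 + 0.55·0.7674) ≈ 0.2160

0.2160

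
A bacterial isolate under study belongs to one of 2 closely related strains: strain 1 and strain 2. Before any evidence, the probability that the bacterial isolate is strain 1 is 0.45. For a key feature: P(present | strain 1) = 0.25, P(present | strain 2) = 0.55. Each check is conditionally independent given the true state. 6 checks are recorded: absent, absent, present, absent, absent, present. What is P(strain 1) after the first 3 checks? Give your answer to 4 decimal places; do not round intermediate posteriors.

0.5081

After 'absent': P(strain 1) = 0.75·0.4500 / (0.75·0.4500 + 0.45·0.5500) ≈ 0.5769
After 'absent': P(strain 1) = 0.75·0.5769 / (0.75·0.5769 + 0.45·0.4231) ≈ 0.6944
After 'present': P(strain 1) = 0.25·0.6944 / (0.25·0.6944 + 0.55·0.3056) ≈ 0.5081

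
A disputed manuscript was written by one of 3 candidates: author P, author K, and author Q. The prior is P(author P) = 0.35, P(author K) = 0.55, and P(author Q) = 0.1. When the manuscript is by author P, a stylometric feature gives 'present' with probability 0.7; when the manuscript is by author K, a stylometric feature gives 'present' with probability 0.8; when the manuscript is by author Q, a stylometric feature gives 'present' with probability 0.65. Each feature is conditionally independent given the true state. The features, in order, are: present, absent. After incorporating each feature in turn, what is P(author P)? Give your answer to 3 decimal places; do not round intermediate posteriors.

After 'present': normaliser = 0.7·0.3500 + 0.8·0.5500 + 0.65·0.1000; P(author P) ≈ 0.3267, P(author K) ≈ 0.5867, P(author Q) ≈ 0.0867
After 'absent': normaliser = 0.3·0.3267 + 0.2·0.5867 + 0.35·0.0867; P(author P) ≈ 0.3989, P(author K) ≈ 0.4776, P(author Q) ≈ 0.1235

0.399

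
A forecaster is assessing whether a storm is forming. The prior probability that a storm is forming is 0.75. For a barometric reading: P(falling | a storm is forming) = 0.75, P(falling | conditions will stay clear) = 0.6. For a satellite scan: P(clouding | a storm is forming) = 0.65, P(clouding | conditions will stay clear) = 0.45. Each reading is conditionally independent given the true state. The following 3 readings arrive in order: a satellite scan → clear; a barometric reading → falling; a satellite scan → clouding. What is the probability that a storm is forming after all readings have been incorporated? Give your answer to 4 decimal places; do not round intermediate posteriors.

After a satellite scan='clear': P(storm) = 0.35·0.7500 / (0.35·0.7500 + 0.55·0.2500) ≈ 0.6562
After a barometric reading='falling': P(storm) = 0.75·0.6562 / (0.75·0.6562 + 0.6·0.3438) ≈ 0.7047
After a satellite scan='clouding': P(storm) = 0.65·0.7047 / (0.65·0.7047 + 0.45·0.2953) ≈ 0.7751

0.7751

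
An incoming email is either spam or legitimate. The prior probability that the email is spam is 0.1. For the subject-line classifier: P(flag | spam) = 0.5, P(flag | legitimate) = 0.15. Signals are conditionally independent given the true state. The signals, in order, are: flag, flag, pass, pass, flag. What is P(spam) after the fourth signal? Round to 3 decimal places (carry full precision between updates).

0.299

After 'flag': P(spam) = 0.5·0.1000 / (0.5·0.1000 + 0.15·0.9000) ≈ 0.2703
After 'flag': P(spam) = 0.5·0.2703 / (0.5·0.2703 + 0.15·0.7297) ≈ 0.5525
After 'pass': P(spam) = 0.5·0.5525 / (0.5·0.5525 + 0.85·0.4475) ≈ 0.4207
After 'pass': P(spam) = 0.5·0.4207 / (0.5·0.4207 + 0.85·0.5793) ≈ 0.2993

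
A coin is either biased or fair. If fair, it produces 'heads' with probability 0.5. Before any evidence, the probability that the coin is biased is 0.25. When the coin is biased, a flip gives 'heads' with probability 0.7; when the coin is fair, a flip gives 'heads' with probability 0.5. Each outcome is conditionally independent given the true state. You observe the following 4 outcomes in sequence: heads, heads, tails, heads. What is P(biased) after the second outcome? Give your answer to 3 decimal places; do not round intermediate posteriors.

0.395

After 'heads': P(biased) = 0.7·0.2500 / (0.7·0.2500 + 0.5·0.7500) ≈ 0.3182
After 'heads': P(biased) = 0.7·0.3182 / (0.7·0.3182 + 0.5·0.6818) ≈ 0.3952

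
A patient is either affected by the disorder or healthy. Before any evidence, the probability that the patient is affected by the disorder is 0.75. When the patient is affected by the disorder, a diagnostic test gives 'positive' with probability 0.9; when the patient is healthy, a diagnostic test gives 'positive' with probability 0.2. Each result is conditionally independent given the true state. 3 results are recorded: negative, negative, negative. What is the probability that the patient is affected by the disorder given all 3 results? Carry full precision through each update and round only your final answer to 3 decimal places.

After 'negative': P(affected) = 0.1·0.7500 / (0.1·0.7500 + 0.8·0.2500) ≈ 0.2727
After 'negative': P(affected) = 0.1·0.2727 / (0.1·0.2727 + 0.8·0.7273) ≈ 0.0448
After 'negative': P(affected) = 0.1·0.0448 / (0.1·0.0448 + 0.8·0.9552) ≈ 0.0058

0.006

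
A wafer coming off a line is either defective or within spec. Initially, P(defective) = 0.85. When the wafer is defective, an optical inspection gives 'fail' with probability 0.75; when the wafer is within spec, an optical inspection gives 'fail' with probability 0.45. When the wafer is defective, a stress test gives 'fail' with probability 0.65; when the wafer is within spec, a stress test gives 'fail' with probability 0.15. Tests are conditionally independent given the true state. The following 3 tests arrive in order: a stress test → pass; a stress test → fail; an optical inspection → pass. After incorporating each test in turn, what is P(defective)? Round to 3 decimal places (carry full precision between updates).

0.821

After a stress test='pass': P(defective) = 0.35·0.8500 / (0.35·0.8500 + 0.85·0.1500) ≈ 0.7000
After a stress test='fail': P(defective) = 0.65·0.7000 / (0.65·0.7000 + 0.15·0.3000) ≈ 0.9100
After an optical inspection='pass': P(defective) = 0.25·0.9100 / (0.25·0.9100 + 0.55·0.0900) ≈ 0.8213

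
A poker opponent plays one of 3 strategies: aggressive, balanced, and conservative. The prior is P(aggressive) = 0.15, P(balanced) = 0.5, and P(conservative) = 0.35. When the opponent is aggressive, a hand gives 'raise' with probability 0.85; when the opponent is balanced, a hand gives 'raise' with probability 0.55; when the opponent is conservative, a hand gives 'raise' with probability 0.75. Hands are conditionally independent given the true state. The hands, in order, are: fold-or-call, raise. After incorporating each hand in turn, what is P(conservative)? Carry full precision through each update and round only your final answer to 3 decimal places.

Each posterior becomes the prior for the next update.
After 'fold-or-call': normaliser = 0.15·0.1500 + 0.45·0.5000 + 0.25·0.3500; P(aggressive) ≈ 0.0672, P(balanced) ≈ 0.6716, P(conservative) ≈ 0.2612
After 'raise': normaliser = 0.85·0.0672 + 0.55·0.6716 + 0.75·0.2612; P(aggressive) ≈ 0.0917, P(balanced) ≈ 0.5935, P(conservative) ≈ 0.3147

0.315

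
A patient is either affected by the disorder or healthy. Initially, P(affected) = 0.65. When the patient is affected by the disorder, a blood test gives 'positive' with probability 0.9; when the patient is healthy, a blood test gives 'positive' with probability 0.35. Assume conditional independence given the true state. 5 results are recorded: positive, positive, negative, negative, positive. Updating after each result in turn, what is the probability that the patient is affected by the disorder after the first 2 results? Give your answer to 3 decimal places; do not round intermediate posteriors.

0.925

After 'positive': P(affected) = 0.9·0.6500 / (0.9·0.6500 + 0.35·0.3500) ≈ 0.8269
After 'positive': P(affected) = 0.9·0.8269 / (0.9·0.8269 + 0.35·0.1731) ≈ 0.9247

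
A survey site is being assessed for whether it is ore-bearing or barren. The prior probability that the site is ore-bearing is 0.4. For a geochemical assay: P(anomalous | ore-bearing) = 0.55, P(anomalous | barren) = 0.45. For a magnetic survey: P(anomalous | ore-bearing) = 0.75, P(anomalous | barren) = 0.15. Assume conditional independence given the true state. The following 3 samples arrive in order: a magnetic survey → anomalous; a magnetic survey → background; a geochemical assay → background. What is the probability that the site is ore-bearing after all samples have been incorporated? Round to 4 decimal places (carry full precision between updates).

0.4451

After a magnetic survey='anomalous': P(ore) = 0.75·0.4000 / (0.75·0.4000 + 0.15·0.6000) ≈ 0.7692
After a magnetic survey='background': P(ore) = 0.25·0.7692 / (0.25·0.7692 + 0.85·0.2308) ≈ 0.4950
After a geochemical assay='background': P(ore) = 0.45·0.4950 / (0.45·0.4950 + 0.55·0.5050) ≈ 0.4451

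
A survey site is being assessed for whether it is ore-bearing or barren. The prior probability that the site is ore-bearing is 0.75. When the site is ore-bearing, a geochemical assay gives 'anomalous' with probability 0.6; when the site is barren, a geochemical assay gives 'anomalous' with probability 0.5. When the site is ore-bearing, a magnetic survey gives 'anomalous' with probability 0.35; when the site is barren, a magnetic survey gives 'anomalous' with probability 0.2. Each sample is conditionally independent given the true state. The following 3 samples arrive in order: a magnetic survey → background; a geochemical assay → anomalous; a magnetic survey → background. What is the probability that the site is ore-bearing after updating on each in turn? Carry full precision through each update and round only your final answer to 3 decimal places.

0.704

Each posterior becomes the prior for the next update.
After a magnetic survey='background': P(ore) = 0.65·0.7500 / (0.65·0.7500 + 0.8·0.2500) ≈ 0.7091
After a geochemical assay='anomalous': P(ore) = 0.6·0.7091 / (0.6·0.7091 + 0.5·0.2909) ≈ 0.7452
After a magnetic survey='background': P(ore) = 0.65·0.7452 / (0.65·0.7452 + 0.8·0.2548) ≈ 0.7038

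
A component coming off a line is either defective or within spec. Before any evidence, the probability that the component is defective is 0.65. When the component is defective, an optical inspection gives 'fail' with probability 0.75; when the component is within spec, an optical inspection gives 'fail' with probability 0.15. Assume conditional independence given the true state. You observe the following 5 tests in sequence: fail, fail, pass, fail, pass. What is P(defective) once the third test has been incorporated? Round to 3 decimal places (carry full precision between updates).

Apply Bayes' rule sequentially, carrying P(defective) forward.
After 'fail': P(defective) = 0.75·0.6500 / (0.75·0.6500 + 0.15·0.3500) ≈ 0.9028
After 'fail': P(defective) = 0.75·0.9028 / (0.75·0.9028 + 0.15·0.0972) ≈ 0.9789
After 'pass': P(defective) = 0.25·0.9789 / (0.25·0.9789 + 0.85·0.0211) ≈ 0.9318

0.932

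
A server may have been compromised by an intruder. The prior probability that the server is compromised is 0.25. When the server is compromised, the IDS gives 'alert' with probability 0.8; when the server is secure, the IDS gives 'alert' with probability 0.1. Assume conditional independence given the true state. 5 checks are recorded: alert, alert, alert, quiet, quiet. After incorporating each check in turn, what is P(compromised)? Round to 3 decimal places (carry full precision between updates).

0.894

Each posterior becomes the prior for the next update.
After 'alert': P(compromised) = 0.8·0.2500 / (0.8·0.2500 + 0.1·0.7500) ≈ 0.7273
After 'alert': P(compromised) = 0.8·0.7273 / (0.8·0.7273 + 0.1·0.2727) ≈ 0.9552
After 'alert': P(compromised) = 0.8·0.9552 / (0.8·0.9552 + 0.1·0.0448) ≈ 0.9942
After 'quiet': P(compromised) = 0.2·0.9942 / (0.2·0.9942 + 0.9·0.0058) ≈ 0.9743
After 'quiet': P(compromised) = 0.2·0.9743 / (0.2·0.9743 + 0.9·0.0257) ≈ 0.8939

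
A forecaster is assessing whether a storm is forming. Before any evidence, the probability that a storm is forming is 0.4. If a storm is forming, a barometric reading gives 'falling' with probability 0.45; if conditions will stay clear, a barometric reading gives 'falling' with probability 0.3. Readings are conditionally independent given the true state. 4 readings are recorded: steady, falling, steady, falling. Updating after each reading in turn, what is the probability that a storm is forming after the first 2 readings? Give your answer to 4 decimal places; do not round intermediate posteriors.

0.4400

After 'steady': P(storm) = 0.55·0.4000 / (0.55·0.4000 + 0.7·0.6000) ≈ 0.3438
After 'falling': P(storm) = 0.45·0.3438 / (0.45·0.3438 + 0.3·0.6562) ≈ 0.4400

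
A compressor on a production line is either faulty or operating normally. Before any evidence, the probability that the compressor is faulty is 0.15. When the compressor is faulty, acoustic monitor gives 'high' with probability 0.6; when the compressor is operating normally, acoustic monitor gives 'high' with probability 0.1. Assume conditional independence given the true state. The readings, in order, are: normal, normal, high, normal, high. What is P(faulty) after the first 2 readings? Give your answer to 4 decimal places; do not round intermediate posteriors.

0.0337

Apply Bayes' rule sequentially, carrying P(faulty) forward.
After 'normal': P(faulty) = 0.4·0.1500 / (0.4·0.1500 + 0.9·0.8500) ≈ 0.0727
After 'normal': P(faulty) = 0.4·0.0727 / (0.4·0.0727 + 0.9·0.9273) ≈ 0.0337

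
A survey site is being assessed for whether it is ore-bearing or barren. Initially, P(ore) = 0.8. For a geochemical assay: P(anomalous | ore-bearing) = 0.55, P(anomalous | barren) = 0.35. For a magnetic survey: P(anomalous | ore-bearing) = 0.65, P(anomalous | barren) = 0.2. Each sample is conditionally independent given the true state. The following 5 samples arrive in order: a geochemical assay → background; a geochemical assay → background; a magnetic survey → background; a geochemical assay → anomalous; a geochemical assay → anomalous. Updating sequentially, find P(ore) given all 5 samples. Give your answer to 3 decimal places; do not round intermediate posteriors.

After a geochemical assay='background': P(ore) = 0.45·0.8000 / (0.45·0.8000 + 0.65·0.2000) ≈ 0.7347
After a geochemical assay='background': P(ore) = 0.45·0.7347 / (0.45·0.7347 + 0.65·0.2653) ≈ 0.6572
After a magnetic survey='background': P(ore) = 0.35·0.6572 / (0.35·0.6572 + 0.8·0.3428) ≈ 0.4562
After a geochemical assay='anomalous': P(ore) = 0.55·0.4562 / (0.55·0.4562 + 0.35·0.5438) ≈ 0.5686
After a geochemical assay='anomalous': P(ore) = 0.55·0.5686 / (0.55·0.5686 + 0.35·0.4314) ≈ 0.6744

0.674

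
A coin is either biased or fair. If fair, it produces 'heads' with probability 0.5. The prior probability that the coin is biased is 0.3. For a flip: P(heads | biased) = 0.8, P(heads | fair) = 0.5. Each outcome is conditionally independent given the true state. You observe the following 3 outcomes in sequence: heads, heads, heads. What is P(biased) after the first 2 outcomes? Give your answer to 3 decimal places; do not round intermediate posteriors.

0.523

Each posterior becomes the prior for the next update.
After 'heads': P(biased) = 0.8·0.3000 / (0.8·0.3000 + 0.5·0.7000) ≈ 0.4068
After 'heads': P(biased) = 0.8·0.4068 / (0.8·0.4068 + 0.5·0.5932) ≈ 0.5232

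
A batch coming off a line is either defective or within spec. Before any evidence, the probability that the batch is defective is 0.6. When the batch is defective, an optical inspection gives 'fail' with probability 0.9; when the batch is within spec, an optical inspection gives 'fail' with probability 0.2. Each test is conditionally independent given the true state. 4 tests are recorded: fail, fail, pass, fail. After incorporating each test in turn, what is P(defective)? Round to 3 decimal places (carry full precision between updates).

Apply Bayes' rule sequentially, carrying P(defective) forward.
After 'fail': P(defective) = 0.9·0.6000 / (0.9·0.6000 + 0.2·0.4000) ≈ 0.8710
After 'fail': P(defective) = 0.9·0.8710 / (0.9·0.8710 + 0.2·0.1290) ≈ 0.9681
After 'pass': P(defective) = 0.1·0.9681 / (0.1·0.9681 + 0.8·0.0319) ≈ 0.7915
After 'fail': P(defective) = 0.9·0.7915 / (0.9·0.7915 + 0.2·0.2085) ≈ 0.9447

0.945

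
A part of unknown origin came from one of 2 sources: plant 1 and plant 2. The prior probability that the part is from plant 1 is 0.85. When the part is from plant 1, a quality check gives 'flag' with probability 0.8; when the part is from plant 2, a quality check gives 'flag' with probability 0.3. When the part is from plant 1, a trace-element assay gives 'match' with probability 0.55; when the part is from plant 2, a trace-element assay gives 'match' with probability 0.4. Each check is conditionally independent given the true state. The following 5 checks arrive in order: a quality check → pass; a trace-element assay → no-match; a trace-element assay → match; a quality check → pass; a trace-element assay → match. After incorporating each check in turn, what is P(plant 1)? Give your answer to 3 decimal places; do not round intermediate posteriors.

0.396

After a quality check='pass': P(plant 1) = 0.2·0.8500 / (0.2·0.8500 + 0.7·0.1500) ≈ 0.6182
After a trace-element assay='no-match': P(plant 1) = 0.45·0.6182 / (0.45·0.6182 + 0.6·0.3818) ≈ 0.5484
After a trace-element assay='match': P(plant 1) = 0.55·0.5484 / (0.55·0.5484 + 0.4·0.4516) ≈ 0.6254
After a quality check='pass': P(plant 1) = 0.2·0.6254 / (0.2·0.6254 + 0.7·0.3746) ≈ 0.3230
After a trace-element assay='match': P(plant 1) = 0.55·0.3230 / (0.55·0.3230 + 0.4·0.6770) ≈ 0.3961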